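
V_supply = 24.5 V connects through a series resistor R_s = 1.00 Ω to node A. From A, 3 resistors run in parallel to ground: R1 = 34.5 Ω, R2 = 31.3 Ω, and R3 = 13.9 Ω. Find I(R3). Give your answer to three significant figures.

Parallel bank: R_p = 1/(1/34.5 + 1/31.3 + 1/13.9) = 7.526 Ω.
V_A = 24.5 × 7.526/8.526 = 21.63 V.
I(R3) = V_A / R3 = 21.63/13.9 = 1.556 A.
(Check via current divider: I_total = 2.874 A; share G_k/ΣG = 0.5414 → same result.)

I ≈ 1.56 A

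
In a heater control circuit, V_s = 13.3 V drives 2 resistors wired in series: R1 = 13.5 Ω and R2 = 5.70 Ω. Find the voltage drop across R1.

V ≈ 9.35 V

ΣR = 13.5 + 5.70 = 19.20 Ω.
V = V_s · R/ΣR = 13.3 × 0.7031 = 9.352 V.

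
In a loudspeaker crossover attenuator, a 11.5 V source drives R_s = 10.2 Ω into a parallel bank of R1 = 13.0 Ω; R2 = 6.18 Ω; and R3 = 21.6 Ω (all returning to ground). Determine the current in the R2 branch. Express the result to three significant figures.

I ≈ 0.476 A

Parallel bank: R_p = 1/(1/13.0 + 1/6.18 + 1/21.6) = 3.508 Ω.
Node voltage V_A = V_supply · R_p/(R_s + R_p) = 11.5 × 0.2559 = 2.943 V.
Branch current I = V_A/R2 = 2.943/6.18 = 0.4762 A.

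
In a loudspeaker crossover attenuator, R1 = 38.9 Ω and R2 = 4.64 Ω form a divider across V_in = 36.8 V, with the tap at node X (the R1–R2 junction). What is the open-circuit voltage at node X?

Open-circuit (no load on X): V_th = V_in · R2/(R1 + R2) = 36.8 × 4.64/(38.90 + 4.64) = 3.922 V.

V_th ≈ 3.92 V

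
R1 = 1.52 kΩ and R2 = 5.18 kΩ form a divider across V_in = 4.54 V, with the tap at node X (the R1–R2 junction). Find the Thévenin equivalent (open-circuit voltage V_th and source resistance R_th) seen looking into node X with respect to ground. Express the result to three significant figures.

V_th ≈ 3.51 V, R_th ≈ 1.18 kΩ

V_th is the unloaded tap voltage: V_in · R2/(R1+R2) = 4.54 × 0.7731 = 3.510 V.
Zeroing V_in shorts the top of R1 to ground, so R_th = R1 ‖ R2 = 1.175 kΩ.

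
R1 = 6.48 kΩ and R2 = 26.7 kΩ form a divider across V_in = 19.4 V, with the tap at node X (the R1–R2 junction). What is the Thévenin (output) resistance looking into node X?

R_th ≈ 5.21 kΩ

Zeroing V_in shorts the top of R1 to ground, so R_th = R1 ‖ R2 = 5.214 kΩ.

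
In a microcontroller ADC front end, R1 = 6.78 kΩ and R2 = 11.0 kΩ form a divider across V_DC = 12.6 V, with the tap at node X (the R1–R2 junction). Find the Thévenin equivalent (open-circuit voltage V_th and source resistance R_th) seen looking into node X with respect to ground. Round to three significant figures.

V_th ≈ 7.80 V, R_th ≈ 4.19 kΩ

V_th is the unloaded tap voltage: V_DC · R2/(R1+R2) = 12.6 × 0.6187 = 7.795 V.
Looking into X with the source shorted: R_th = R1·R2/(R1+R2) = 6.780 × 11.0/17.78 = 4.195 kΩ.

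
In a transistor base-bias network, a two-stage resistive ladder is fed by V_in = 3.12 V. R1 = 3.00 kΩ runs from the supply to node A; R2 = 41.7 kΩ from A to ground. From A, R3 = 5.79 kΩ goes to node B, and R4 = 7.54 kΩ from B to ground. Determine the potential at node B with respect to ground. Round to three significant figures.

V_B ≈ 1.36 V

Looking into the second stage from A: R3 + R4 = 13.33 kΩ appears in parallel with R2.
Effective lower resistance at A: R2 ‖ 13.33 = 10.10 kΩ.
So V_A = 3.12 × 0.7710 = 2.406 V.
Stage 2 is unloaded, so V_B = V_A · R4/(R3+R4) = 2.406 × 7.54/13.33 = 1.361 V.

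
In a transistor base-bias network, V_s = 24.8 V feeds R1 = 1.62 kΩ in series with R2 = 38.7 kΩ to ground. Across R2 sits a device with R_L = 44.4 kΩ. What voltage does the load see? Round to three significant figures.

V_out ≈ 23.0 V

First combine the lower leg with the load: R2 ‖ R_L = 20.68 kΩ.
Voltage divider with the loaded lower leg: V_out = 24.8 × 20.68/(1.62 + 20.68) = 24.8 × 0.9273 = 23.00 V.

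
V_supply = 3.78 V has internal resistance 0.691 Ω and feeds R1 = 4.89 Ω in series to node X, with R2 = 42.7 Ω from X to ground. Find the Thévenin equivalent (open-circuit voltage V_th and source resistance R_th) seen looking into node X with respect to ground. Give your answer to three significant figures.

V_th ≈ 3.34 V, R_th ≈ 4.94 Ω

R1' = 0.691 + 4.89 = 5.581 Ω (source resistance + R1).
Open-circuit (no load on X): V_th = V_supply · R2/(R1' + R2) = 3.78 × 42.7/(5.581 + 42.7) = 3.343 V.
Zeroing V_supply shorts the top of R1' to ground, so R_th = R1' ‖ R2 = 4.936 Ω.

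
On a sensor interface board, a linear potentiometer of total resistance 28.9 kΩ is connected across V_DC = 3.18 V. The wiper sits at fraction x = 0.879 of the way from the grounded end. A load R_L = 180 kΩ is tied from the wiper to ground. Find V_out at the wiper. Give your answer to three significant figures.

Split the track: R_lower = x·R_p = 25.40 kΩ, R_upper = (1−x)·R_p = 3.497 kΩ.
Lower segment in parallel with the load: 25.40 ‖ 180 = 22.26 kΩ.
Then V_out = V_DC · 22.26/(3.497 + 22.26) = 2.748 V.

V_out ≈ 2.75 V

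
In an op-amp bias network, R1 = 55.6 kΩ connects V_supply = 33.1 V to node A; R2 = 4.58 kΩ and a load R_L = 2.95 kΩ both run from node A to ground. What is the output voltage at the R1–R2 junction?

R2 ‖ R_L = (4.58 × 2.95)/(4.58 + 2.95) = 1.794 kΩ.
Then V_out = V_supply · R2'/(R1 + R2') = 33.1 × 1.794/57.39 = 1.035 V.
(Unloaded it would be 2.52 V; the load pulls it down.)

V_out ≈ 1.03 V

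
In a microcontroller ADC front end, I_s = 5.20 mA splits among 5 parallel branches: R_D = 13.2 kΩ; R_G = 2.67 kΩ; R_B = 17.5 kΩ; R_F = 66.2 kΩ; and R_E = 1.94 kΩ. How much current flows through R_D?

ΣG = 1/13.2 + 1/2.67 + 1/17.5 + 1/66.2 + 1/1.94 = 1.038.
By the current-divider rule, I = I_s · G_k/ΣG = 5.20 × 0.07298 = 0.3795 mA.

I ≈ 0.380 mA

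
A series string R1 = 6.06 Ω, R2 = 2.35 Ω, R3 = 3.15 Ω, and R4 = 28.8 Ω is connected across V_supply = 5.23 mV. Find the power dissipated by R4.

P ≈ 0.484 µW

Series current I = V_supply/ΣR = 5.23/40.36 = 0.1296 mA.
P(R4) = I²·R4 = (0.1296)² × 28.8 = 0.4836 µW.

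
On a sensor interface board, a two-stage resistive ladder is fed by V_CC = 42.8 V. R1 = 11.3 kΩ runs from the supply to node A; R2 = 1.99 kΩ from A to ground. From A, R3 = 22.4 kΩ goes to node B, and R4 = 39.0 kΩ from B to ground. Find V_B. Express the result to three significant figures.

Node A sees R2 in parallel with the series input of stage 2, R3 + R4 = 61.40 kΩ.
Effective lower resistance at A: R2 ‖ 61.40 = 1.928 kΩ.
V_A = 42.8 × 1.928/(11.3 + 1.928) = 6.237 V.
Then the unloaded second divider: V_B = V_A × R4/(R3+R4) = 6.237 × 0.6352 = 3.962 V.

V_B ≈ 3.96 V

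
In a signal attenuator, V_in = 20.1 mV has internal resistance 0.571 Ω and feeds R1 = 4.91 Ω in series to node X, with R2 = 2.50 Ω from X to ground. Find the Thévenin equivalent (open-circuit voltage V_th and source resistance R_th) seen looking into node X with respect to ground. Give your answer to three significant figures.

R1' = 0.571 + 4.91 = 5.481 Ω (source resistance + R1).
V_th is the unloaded tap voltage: V_in · R2/(R1'+R2) = 20.1 × 0.3132 = 6.296 mV.
Zeroing V_in shorts the top of R1' to ground, so R_th = R1' ‖ R2 = 1.717 Ω.

V_th ≈ 6.30 mV, R_th ≈ 1.72 Ω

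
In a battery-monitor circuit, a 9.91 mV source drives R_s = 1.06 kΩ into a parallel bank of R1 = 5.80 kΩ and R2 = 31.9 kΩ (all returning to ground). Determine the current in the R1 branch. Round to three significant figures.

I ≈ 1.41 µA

Equivalent of the parallel group: R_p = 4.908 kΩ.
V_A = 9.91 × 4.908/5.968 = 8.150 mV.
I(R1) = V_A / R1 = 8.150/5.80 = 1.405 µA.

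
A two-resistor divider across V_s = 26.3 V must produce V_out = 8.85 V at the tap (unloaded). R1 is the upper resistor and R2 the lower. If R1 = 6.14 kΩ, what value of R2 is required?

R2 ≈ 3.11 kΩ

V_out/V_s = R2/(R1+R2) = 0.3365.
So R2 = R1 · V_out/(V_s − V_out) = 6.14 × 8.85/(26.3 − 8.85) = 6.14 × 0.5072 = 3.114 kΩ.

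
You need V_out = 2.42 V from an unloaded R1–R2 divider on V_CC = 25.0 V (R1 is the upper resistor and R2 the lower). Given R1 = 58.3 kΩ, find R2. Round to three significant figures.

Required fraction k = V_out/V_CC = 0.09680.
Rearranging, R2 = R1·k/(1−k) = 58.3 × 0.1072 = 6.248 kΩ.

R2 ≈ 6.25 kΩ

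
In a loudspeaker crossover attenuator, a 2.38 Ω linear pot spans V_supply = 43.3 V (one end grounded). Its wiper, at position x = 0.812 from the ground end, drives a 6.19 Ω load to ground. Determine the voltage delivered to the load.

The pot divides into 0.4474 Ω above the wiper and 1.933 Ω below.
(x·R_p) ‖ R_L = 1.473 Ω.
Then V_out = V_supply · 1.473/(0.4474 + 1.473) = 33.21 V.
(Unloaded: V_out = x·V_supply = 35.2 V.)

V_out ≈ 33.2 V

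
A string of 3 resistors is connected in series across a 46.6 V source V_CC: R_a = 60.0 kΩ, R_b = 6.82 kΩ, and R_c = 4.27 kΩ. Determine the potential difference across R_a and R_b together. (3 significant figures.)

ΣR = 60.0 + 6.82 + 4.27 = 71.09 kΩ.
R_{R_a..R_b} = 60.0 + 6.82 = 66.82 kΩ.
By the voltage-divider rule, V = 46.6 × 66.82/71.09 = 43.80 V.

V ≈ 43.8 V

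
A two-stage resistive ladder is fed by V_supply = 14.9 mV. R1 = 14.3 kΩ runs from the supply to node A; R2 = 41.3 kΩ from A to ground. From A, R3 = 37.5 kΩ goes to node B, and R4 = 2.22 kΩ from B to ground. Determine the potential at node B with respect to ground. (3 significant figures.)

The second stage (R3 + R4 = 39.72 kΩ) loads node A in parallel with R2.
Effective lower resistance at A: R2 ‖ 39.72 = 20.25 kΩ.
First divider: V_A = V_supply · 20.25/(14.3 + 20.25) = 8.733 mV.
Stage 2 is unloaded, so V_B = V_A · R4/(R3+R4) = 8.733 × 2.22/39.72 = 0.4881 mV.

V_B ≈ 0.488 mV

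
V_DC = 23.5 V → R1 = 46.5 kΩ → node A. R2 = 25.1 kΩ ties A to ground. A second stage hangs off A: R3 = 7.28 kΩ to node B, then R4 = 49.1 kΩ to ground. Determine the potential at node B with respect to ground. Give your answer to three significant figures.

V_B ≈ 5.57 V

Looking into the second stage from A: R3 + R4 = 56.38 kΩ appears in parallel with R2.
R2 ‖ (R3+R4) = 17.37 kΩ.
So V_A = 23.5 × 0.2719 = 6.390 V.
Then the unloaded second divider: V_B = V_A × R4/(R3+R4) = 6.390 × 0.8709 = 5.565 V.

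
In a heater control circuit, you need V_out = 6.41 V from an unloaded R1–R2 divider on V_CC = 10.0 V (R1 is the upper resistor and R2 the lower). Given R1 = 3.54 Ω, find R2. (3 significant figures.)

R2 ≈ 6.32 Ω

The divider ratio is R2/(R1+R2) = 6.41/10.0 = 0.6410.
So R2 = R1 · V_out/(V_CC − V_out) = 3.54 × 6.41/(10.0 − 6.41) = 3.54 × 1.786 = 6.321 Ω.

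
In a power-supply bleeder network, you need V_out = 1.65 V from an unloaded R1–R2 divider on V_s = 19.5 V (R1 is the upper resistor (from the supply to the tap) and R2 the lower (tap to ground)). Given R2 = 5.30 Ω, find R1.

R1 ≈ 57.3 Ω

V_out/V_s = R2/(R1+R2) = 0.08462.
R1 = R2·(1/k − 1) = 5.30 × 10.82 = 57.34 Ω.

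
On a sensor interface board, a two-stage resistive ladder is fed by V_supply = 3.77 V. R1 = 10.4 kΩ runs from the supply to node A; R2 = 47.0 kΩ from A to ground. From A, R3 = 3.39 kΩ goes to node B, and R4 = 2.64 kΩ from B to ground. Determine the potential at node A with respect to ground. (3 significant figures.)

The second stage (R3 + R4 = 6.030 kΩ) loads node A in parallel with R2.
R2 ‖ (R3+R4) = 5.344 kΩ.
First divider: V_A = V_supply · 5.344/(10.4 + 5.344) = 1.280 V.

V_A ≈ 1.28 V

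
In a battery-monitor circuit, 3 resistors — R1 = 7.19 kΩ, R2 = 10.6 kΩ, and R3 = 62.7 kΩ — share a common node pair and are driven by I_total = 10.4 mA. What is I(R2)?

I ≈ 3.93 mA

Conductances: ΣG = 1/7.19 + 1/10.6 + 1/62.7 = 0.2494 (1/kΩ).
By the current-divider rule, I = I_total · G_k/ΣG = 10.4 × 0.3783 = 3.934 mA.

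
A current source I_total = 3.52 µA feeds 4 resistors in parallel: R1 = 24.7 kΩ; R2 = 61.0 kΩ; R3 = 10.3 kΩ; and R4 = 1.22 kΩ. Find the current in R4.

Conductances: ΣG = 1/24.7 + 1/61.0 + 1/10.3 + 1/1.22 = 0.9736 (1/kΩ).
By the current-divider rule, I = I_total · G_k/ΣG = 3.52 × 0.8419 = 2.963 µA.

I ≈ 2.96 µA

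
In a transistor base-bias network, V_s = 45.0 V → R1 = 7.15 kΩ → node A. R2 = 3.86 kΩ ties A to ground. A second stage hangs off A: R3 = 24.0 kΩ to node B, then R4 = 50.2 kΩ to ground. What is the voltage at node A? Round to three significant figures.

V_A ≈ 15.3 V

The second stage (R3 + R4 = 74.20 kΩ) loads node A in parallel with R2.
R2 ‖ (R3+R4) = 3.669 kΩ.
V_A = 45.0 × 3.669/(7.15 + 3.669) = 15.26 V.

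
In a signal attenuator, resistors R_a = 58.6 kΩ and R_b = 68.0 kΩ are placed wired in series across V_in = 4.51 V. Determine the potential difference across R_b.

V ≈ 2.42 V

ΣR = 58.6 + 68.0 = 126.6 kΩ.
V = V_in · R/ΣR = 4.51 × 0.5371 = 2.422 V.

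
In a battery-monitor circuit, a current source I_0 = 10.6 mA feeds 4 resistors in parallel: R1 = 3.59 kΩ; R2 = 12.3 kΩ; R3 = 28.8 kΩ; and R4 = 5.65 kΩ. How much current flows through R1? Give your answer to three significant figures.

I ≈ 5.17 mA

Conductances: ΣG = 1/3.59 + 1/12.3 + 1/28.8 + 1/5.65 = 0.5716 (1/kΩ).
Current divider: I(R1) = I_0 · G_k/ΣG = 10.6 × (0.2786/0.5716) = 10.6 × 0.4873 = 5.166 mA.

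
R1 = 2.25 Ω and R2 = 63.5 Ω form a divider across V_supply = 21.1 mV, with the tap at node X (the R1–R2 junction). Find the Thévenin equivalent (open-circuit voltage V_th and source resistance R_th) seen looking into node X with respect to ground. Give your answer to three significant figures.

Open-circuit (no load on X): V_th = V_supply · R2/(R1 + R2) = 21.1 × 63.5/(2.250 + 63.5) = 20.38 mV.
With V_supply suppressed (replaced by a short), R_th = R1 ‖ R2 = (2.250 × 63.5)/(2.250 + 63.5) = 2.173 Ω.

V_th ≈ 20.4 mV, R_th ≈ 2.17 Ω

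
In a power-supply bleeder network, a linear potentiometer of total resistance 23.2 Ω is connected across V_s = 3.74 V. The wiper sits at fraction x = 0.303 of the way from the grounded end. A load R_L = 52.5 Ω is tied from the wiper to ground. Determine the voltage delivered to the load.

V_out ≈ 1.04 V

Lower segment x·R_p = 7.030 Ω; upper segment (1−x)·R_p = 16.17 Ω.
(x·R_p) ‖ R_L = 6.200 Ω.
Loaded-divider output: V_out = 3.74 × 0.2771 = 1.036 V.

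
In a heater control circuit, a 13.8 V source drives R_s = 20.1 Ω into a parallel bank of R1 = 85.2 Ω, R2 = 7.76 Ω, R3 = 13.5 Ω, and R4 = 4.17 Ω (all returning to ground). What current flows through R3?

I ≈ 0.101 A

Equivalent of the parallel group: R_p = 2.200 Ω.
V_A by voltage divider: V_A = 13.8 × 2.200/(20.1 + 2.200) = 1.362 V.
I(R3) = V_A / R3 = 1.362/13.5 = 0.1009 A.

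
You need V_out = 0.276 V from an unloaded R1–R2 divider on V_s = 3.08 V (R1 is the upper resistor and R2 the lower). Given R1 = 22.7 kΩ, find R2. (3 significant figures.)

The divider ratio is R2/(R1+R2) = 0.276/3.08 = 0.08961.
Rearranging, R2 = R1·k/(1−k) = 22.7 × 0.09843 = 2.234 kΩ.

R2 ≈ 2.23 kΩ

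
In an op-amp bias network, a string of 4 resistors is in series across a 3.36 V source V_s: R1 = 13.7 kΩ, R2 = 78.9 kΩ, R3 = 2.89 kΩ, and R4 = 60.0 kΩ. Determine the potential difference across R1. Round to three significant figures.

V ≈ 0.296 V

ΣR = 13.7 + 78.9 + 2.89 + 60.0 = 155.5 kΩ.
V = V_s · R/ΣR = 3.36 × 0.08811 = 0.2960 V.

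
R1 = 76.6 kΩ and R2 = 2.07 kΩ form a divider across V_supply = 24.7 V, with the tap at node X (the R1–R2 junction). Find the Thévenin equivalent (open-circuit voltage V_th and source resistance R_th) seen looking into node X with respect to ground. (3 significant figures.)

V_th ≈ 0.650 V, R_th ≈ 2.02 kΩ

V_th is the unloaded tap voltage: V_supply · R2/(R1+R2) = 24.7 × 0.02631 = 0.6499 V.
Looking into X with the source shorted: R_th = R1·R2/(R1+R2) = 76.60 × 2.07/78.67 = 2.016 kΩ.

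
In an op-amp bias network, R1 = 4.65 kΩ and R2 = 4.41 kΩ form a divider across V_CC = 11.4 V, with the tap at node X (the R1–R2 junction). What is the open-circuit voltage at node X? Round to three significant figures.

Open-circuit (no load on X): V_th = V_CC · R2/(R1 + R2) = 11.4 × 4.41/(4.650 + 4.41) = 5.549 V.

V_th ≈ 5.55 V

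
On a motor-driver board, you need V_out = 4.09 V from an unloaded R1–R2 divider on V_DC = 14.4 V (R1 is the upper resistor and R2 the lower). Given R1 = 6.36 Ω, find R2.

R2 ≈ 2.52 Ω

Required fraction k = V_out/V_DC = 0.2840.
So R2 = R1 · V_out/(V_DC − V_out) = 6.36 × 4.09/(14.4 − 4.09) = 6.36 × 0.3967 = 2.523 Ω.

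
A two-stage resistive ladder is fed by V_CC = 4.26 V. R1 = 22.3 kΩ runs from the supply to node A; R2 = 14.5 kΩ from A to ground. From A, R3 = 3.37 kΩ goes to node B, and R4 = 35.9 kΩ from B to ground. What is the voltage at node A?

Node A sees R2 in parallel with the series input of stage 2, R3 + R4 = 39.27 kΩ.
R2 ‖ (R3+R4) = 10.59 kΩ.
First divider: V_A = V_CC · 10.59/(22.3 + 10.59) = 1.372 V.

V_A ≈ 1.37 V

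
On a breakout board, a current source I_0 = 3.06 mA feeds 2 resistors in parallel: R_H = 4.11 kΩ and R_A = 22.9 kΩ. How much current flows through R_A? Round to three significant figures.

I ≈ 0.466 mA

Two-branch current divider: I_k = I_0 · R_other/(R_1 + R_2).
So I = 3.06 × 4.11/27.01 = 0.4656 mA.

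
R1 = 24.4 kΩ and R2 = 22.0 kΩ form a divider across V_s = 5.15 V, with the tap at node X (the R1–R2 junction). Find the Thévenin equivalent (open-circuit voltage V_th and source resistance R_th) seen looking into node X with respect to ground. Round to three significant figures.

V_th ≈ 2.44 V, R_th ≈ 11.6 kΩ

With X open, the divider is unloaded: V_th = 5.15 × 22.0/46.40 = 2.442 V.
Looking into X with the source shorted: R_th = R1·R2/(R1+R2) = 24.40 × 22.0/46.40 = 11.57 kΩ.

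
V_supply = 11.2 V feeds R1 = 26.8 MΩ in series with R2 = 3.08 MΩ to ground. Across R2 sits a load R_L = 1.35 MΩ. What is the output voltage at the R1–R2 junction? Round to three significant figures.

The load sits in parallel with R2, giving an effective lower resistance R2' = R2·R_L/(R2+R_L) = 0.9386 MΩ.
Now apply the divider: V_out = 11.2 × 0.03384 = 0.3790 V.

V_out ≈ 0.379 V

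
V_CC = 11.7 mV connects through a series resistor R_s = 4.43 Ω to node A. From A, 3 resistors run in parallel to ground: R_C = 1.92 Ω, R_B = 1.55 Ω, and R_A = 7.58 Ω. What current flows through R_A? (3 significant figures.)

I ≈ 0.229 mA

Equivalent of the parallel group: R_p = 0.7705 Ω.
Node voltage V_A = V_CC · R_p/(R_s + R_p) = 11.7 × 0.1482 = 1.733 mV.
I(R_A) = V_A / R_A = 1.733/7.58 = 0.2287 mA.
(Equivalently: I_total = 2.250 mA, then current-divider fraction G_k/ΣG = 0.1016.)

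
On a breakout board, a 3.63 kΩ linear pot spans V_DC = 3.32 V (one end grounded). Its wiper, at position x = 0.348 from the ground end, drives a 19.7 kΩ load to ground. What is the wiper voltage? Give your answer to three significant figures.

V_out ≈ 1.11 V

Split the track: R_lower = x·R_p = 1.263 kΩ, R_upper = (1−x)·R_p = 2.367 kΩ.
(x·R_p) ‖ R_L = 1.187 kΩ.
V_out = 3.32 × 1.187/(2.367 + 1.187) = 1.109 V.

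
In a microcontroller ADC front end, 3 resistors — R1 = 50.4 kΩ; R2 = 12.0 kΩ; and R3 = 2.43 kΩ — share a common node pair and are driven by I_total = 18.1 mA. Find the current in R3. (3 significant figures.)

Conductances: ΣG = 1/50.4 + 1/12.0 + 1/2.43 = 0.5147 (1/kΩ).
By the current-divider rule, I = I_total · G_k/ΣG = 18.1 × 0.7995 = 14.47 mA.

I ≈ 14.5 mA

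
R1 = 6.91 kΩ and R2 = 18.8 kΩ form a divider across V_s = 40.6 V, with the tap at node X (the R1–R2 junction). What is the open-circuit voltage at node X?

V_th is the unloaded tap voltage: V_s · R2/(R1+R2) = 40.6 × 0.7312 = 29.69 V.

V_th ≈ 29.7 V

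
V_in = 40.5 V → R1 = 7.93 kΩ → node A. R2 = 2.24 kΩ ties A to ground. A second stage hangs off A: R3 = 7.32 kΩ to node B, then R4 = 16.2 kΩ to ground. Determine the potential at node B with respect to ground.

Node A sees R2 in parallel with the series input of stage 2, R3 + R4 = 23.52 kΩ.
R2 ‖ (R3+R4) = 2.045 kΩ.
V_A = 40.5 × 2.045/(7.93 + 2.045) = 8.304 V.
Stage 2 is unloaded, so V_B = V_A · R4/(R3+R4) = 8.304 × 16.2/23.52 = 5.719 V.

V_B ≈ 5.72 V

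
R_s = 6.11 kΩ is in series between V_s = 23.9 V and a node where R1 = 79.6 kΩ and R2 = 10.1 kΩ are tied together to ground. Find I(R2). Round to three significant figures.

I ≈ 1.41 mA

Parallel bank: R_p = 1/(1/79.6 + 1/10.1) = 8.963 kΩ.
V_A = 23.9 × 8.963/15.07 = 14.21 V.
Branch current I = V_A/R2 = 14.21/10.1 = 1.407 mA.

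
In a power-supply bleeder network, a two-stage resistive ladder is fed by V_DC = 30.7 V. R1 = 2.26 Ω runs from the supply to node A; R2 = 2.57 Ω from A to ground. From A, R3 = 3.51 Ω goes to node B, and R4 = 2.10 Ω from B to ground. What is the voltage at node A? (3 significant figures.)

V_A ≈ 13.5 V

The second stage (R3 + R4 = 5.610 Ω) loads node A in parallel with R2.
R2 ‖ (R3+R4) = 1.763 Ω.
First divider: V_A = V_DC · 1.763/(2.26 + 1.763) = 13.45 V.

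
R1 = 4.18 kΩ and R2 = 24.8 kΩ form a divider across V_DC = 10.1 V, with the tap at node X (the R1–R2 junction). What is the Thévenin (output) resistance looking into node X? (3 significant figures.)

R_th ≈ 3.58 kΩ

Zeroing V_DC shorts the top of R1 to ground, so R_th = R1 ‖ R2 = 3.577 kΩ.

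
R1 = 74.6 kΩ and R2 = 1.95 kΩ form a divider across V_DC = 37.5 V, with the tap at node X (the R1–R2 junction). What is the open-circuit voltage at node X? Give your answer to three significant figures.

With X open, the divider is unloaded: V_th = 37.5 × 1.95/76.55 = 0.9553 V.

V_th ≈ 0.955 V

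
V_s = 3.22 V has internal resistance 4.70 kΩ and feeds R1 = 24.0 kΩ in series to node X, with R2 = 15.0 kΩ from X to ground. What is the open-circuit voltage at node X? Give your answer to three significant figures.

V_th ≈ 1.11 V

R1' = 4.70 + 24.0 = 28.70 kΩ (source resistance + R1).
Open-circuit (no load on X): V_th = V_s · R2/(R1' + R2) = 3.22 × 15.0/(28.70 + 15.0) = 1.105 V.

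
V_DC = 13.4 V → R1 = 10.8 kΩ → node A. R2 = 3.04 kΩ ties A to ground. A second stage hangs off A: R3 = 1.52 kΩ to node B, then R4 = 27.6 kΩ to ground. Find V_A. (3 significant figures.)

V_A ≈ 2.72 V

The second stage (R3 + R4 = 29.12 kΩ) loads node A in parallel with R2.
Effective lower resistance at A: R2 ‖ 29.12 = 2.753 kΩ.
First divider: V_A = V_DC · 2.753/(10.8 + 2.753) = 2.722 V.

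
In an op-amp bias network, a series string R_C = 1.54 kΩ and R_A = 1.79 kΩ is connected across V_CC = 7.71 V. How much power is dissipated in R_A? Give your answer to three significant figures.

P ≈ 9.60 mW

Series current I = V_CC/ΣR = 7.71/3.330 = 2.315 mA.
V(R_A) = I·R = 4.144 V; P = V·I = 4.144 × 2.315 = 9.596 mW.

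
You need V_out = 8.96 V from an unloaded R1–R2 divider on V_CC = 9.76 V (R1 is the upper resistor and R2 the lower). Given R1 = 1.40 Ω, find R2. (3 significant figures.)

V_out/V_CC = R2/(R1+R2) = 0.9180.
So R2 = R1 · V_out/(V_CC − V_out) = 1.40 × 8.96/(9.76 − 8.96) = 1.40 × 11.20 = 15.68 Ω.

R2 ≈ 15.7 Ω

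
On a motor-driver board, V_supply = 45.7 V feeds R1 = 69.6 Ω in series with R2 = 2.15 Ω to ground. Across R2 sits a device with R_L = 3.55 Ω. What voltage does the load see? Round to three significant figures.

R2 ‖ R_L = (2.15 × 3.55)/(2.15 + 3.55) = 1.339 Ω.
Now apply the divider: V_out = 45.7 × 0.01888 = 0.8626 V.
(Unloaded it would be 1.37 V; the load pulls it down.)

V_out ≈ 0.863 V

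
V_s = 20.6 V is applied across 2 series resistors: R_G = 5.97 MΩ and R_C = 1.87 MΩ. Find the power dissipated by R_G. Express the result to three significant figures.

The common current is I = 20.6/7.840 = 2.628 µA.
P = I²R = 6.904 × 5.97 = 41.22 µW.

P ≈ 41.2 µW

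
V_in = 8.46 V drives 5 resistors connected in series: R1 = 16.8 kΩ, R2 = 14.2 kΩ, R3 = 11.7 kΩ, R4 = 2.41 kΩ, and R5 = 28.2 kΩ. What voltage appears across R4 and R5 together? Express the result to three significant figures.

V ≈ 3.53 V

Series total: ΣR = 16.8 + 14.2 + 11.7 + 2.41 + 28.2 = 73.31 kΩ.
R_{R4..R5} = 2.41 + 28.2 = 30.61 kΩ.
V = V_in · R/ΣR = 8.46 × 0.4175 = 3.532 V.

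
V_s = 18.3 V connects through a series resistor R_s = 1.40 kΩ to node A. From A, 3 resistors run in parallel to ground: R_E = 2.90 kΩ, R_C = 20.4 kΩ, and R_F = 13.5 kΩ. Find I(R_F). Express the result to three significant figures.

Parallel bank: R_p = 1/(1/2.90 + 1/20.4 + 1/13.5) = 2.137 kΩ.
V_A by voltage divider: V_A = 18.3 × 2.137/(1.40 + 2.137) = 11.06 V.
I(R_F) = V_A / R_F = 11.06/13.5 = 0.8190 mA.

I ≈ 0.819 mA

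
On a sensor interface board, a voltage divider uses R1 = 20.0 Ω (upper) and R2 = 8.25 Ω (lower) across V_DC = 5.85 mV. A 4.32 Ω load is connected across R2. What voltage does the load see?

First combine the lower leg with the load: R2 ‖ R_L = 2.835 Ω.
Voltage divider with the loaded lower leg: V_out = 5.85 × 2.835/(20.0 + 2.835) = 5.85 × 0.1242 = 0.7264 mV.
(Unloaded it would be 1.71 mV; the load pulls it down.)

V_out ≈ 0.726 mV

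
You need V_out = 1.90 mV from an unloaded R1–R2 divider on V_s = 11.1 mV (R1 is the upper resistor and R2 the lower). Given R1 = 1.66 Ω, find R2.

R2 ≈ 0.343 Ω

Required fraction k = V_out/V_s = 0.1712.
Rearranging, R2 = R1·k/(1−k) = 1.66 × 0.2065 = 0.3428 Ω.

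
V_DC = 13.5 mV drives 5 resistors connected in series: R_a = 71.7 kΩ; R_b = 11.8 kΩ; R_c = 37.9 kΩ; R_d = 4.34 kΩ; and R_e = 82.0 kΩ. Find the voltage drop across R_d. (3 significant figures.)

V ≈ 0.282 mV

Series total: ΣR = 71.7 + 11.8 + 37.9 + 4.34 + 82.0 = 207.7 kΩ.
By the voltage-divider rule, V = 13.5 × 4.340/207.7 = 0.2820 mV.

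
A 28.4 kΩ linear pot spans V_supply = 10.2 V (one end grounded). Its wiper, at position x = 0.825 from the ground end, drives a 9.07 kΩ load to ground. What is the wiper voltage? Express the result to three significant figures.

Lower segment x·R_p = 23.43 kΩ; upper segment (1−x)·R_p = 4.970 kΩ.
Lower segment in parallel with the load: 23.43 ‖ 9.07 = 6.539 kΩ.
Then V_out = V_supply · 6.539/(4.970 + 6.539) = 5.795 V.
(Unloaded: V_out = x·V_supply = 8.41 V.)

V_out ≈ 5.80 V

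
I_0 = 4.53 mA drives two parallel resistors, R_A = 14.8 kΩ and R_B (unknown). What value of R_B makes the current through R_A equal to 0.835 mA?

R_B ≈ 3.34 kΩ

Two-branch current divider: I_A = I_0 · R_B/(R_A + R_B).
With f = 0.1843, R_B = R_A · f/(1−f) = 14.8 × 0.2260 = 3.345 kΩ.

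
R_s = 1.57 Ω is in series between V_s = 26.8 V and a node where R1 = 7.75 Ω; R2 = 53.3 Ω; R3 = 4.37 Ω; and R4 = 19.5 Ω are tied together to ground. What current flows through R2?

Combine the parallel branches: R_p = (1/7.75 + 1/53.3 + 1/4.37 + 1/19.5)⁻¹ = 2.337 Ω.
V_A = 26.8 × 2.337/3.907 = 16.03 V.
Branch current I = V_A/R2 = 16.03/53.3 = 0.3008 A.
(Equivalently: I_total = 6.860 A, then current-divider fraction G_k/ΣG = 0.04385.)

I ≈ 0.301 A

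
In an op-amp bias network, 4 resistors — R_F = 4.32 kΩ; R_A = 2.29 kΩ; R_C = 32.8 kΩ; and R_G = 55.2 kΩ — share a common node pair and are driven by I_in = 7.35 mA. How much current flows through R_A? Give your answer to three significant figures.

I ≈ 4.48 mA

Total conductance ΣG = 1/4.32 + 1/2.29 + 1/32.8 + 1/55.2 = 0.7168 (units of 1/kΩ).
Current divider: I(R_A) = I_in · G_k/ΣG = 7.35 × (0.4367/0.7168) = 7.35 × 0.6092 = 4.478 mA.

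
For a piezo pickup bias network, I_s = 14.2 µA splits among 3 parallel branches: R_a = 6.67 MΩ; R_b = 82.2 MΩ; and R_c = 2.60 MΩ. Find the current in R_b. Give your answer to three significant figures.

I ≈ 0.316 µA

ΣG = 1/6.67 + 1/82.2 + 1/2.60 = 0.5467.
By the current-divider rule, I = I_s · G_k/ΣG = 14.2 × 0.02225 = 0.3160 µA.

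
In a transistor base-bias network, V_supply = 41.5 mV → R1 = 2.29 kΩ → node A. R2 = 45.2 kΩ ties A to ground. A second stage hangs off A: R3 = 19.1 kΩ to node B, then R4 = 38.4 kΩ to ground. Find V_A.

V_A ≈ 38.1 mV

Node A sees R2 in parallel with the series input of stage 2, R3 + R4 = 57.50 kΩ.
R2 ‖ (R3+R4) = 25.31 kΩ.
First divider: V_A = V_supply · 25.31/(2.29 + 25.31) = 38.06 mV.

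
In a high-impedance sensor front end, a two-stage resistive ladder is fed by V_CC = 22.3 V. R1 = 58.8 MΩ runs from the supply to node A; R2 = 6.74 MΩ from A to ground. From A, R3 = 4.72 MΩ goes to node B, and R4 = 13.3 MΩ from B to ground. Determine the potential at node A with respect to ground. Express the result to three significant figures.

Looking into the second stage from A: R3 + R4 = 18.02 MΩ appears in parallel with R2.
R2 ‖ (R3+R4) = 4.905 MΩ.
So V_A = 22.3 × 0.07700 = 1.717 V.

V_A ≈ 1.72 V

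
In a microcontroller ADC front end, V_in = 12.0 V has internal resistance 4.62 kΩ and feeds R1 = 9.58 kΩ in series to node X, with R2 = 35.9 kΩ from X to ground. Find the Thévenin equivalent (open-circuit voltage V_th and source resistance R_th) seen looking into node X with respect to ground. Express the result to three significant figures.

R1' = 4.62 + 9.58 = 14.20 kΩ (source resistance + R1).
With X open, the divider is unloaded: V_th = 12.0 × 35.9/50.10 = 8.599 V.
Looking into X with the source shorted: R_th = R1'·R2/(R1'+R2) = 14.20 × 35.9/50.10 = 10.18 kΩ.

V_th ≈ 8.60 V, R_th ≈ 10.2 kΩ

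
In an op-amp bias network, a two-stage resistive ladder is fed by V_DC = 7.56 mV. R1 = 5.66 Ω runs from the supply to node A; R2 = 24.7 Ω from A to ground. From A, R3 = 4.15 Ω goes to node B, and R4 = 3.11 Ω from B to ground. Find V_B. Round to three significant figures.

The second stage (R3 + R4 = 7.260 Ω) loads node A in parallel with R2.
R2 ‖ (R3+R4) = 5.611 Ω.
So V_A = 7.56 × 0.4978 = 3.764 mV.
V_B = V_A × 0.4284 = 1.612 mV.

V_B ≈ 1.61 mV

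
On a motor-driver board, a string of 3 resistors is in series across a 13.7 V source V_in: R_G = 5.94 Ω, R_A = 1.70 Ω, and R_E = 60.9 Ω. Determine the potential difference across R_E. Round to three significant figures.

Series total: ΣR = 5.94 + 1.70 + 60.9 = 68.54 Ω.
By the voltage-divider rule, V = 13.7 × 60.90/68.54 = 12.17 V.

V ≈ 12.2 V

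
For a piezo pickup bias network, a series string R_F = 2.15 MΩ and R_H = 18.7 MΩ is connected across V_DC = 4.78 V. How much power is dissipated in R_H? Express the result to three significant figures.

P ≈ 0.983 µW

ΣR = 20.85 MΩ → I = 4.78/20.85 = 0.2293 µA.
V(R_H) = I·R = 4.287 V; P = V·I = 4.287 × 0.2293 = 0.9828 µW.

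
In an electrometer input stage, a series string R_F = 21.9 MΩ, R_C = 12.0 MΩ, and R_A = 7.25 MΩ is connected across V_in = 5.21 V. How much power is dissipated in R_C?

P ≈ 0.192 µW

Series current I = V_in/ΣR = 5.21/41.15 = 0.1266 µA.
V(R_C) = I·R = 1.519 V; P = V·I = 1.519 × 0.1266 = 0.1924 µW.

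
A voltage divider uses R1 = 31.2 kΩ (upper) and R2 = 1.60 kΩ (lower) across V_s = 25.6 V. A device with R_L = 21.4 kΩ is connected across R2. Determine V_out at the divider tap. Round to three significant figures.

V_out ≈ 1.17 V

The load sits in parallel with R2, giving an effective lower resistance R2' = R2·R_L/(R2+R_L) = 1.489 kΩ.
Voltage divider with the loaded lower leg: V_out = 25.6 × 1.489/(31.2 + 1.489) = 25.6 × 0.04554 = 1.166 V.
(Unloaded it would be 1.25 V; the load pulls it down.)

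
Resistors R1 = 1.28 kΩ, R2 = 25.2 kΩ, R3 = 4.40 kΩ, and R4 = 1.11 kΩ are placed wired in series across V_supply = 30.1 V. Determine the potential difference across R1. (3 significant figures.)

Total series resistance ΣR = 1.28 + 25.2 + 4.40 + 1.11 = 31.99 kΩ.
Voltage divider: V = V_supply · (1.280 / 31.99) = 30.1 × 0.04001 = 1.204 V.

V ≈ 1.20 V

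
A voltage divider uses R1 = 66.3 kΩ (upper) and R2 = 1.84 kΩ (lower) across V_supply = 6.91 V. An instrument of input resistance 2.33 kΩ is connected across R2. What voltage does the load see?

R2 ‖ R_L = (1.84 × 2.33)/(1.84 + 2.33) = 1.028 kΩ.
Now apply the divider: V_out = 6.91 × 0.01527 = 0.1055 V.

V_out ≈ 0.106 V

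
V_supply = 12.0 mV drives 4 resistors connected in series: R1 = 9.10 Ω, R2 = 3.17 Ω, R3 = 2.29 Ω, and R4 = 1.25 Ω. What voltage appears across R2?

V ≈ 2.41 mV

Series total: ΣR = 9.10 + 3.17 + 2.29 + 1.25 = 15.81 Ω.
Voltage divider: V = V_supply · (3.170 / 15.81) = 12.0 × 0.2005 = 2.406 mV.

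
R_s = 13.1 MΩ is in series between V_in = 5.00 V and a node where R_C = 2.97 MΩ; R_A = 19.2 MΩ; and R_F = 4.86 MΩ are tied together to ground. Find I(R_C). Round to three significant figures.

I ≈ 0.192 µA

Equivalent of the parallel group: R_p = 1.682 MΩ.
V_A = 5.00 × 1.682/14.78 = 0.5689 V.
I(R_C) = V_A / R_C = 0.5689/2.97 = 0.1916 µA.
(Equivalently: I_total = 0.3383 µA, then current-divider fraction G_k/ΣG = 0.5663.)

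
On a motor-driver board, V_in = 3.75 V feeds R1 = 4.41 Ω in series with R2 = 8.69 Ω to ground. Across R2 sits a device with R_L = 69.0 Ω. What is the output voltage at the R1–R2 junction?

The load sits in parallel with R2, giving an effective lower resistance R2' = R2·R_L/(R2+R_L) = 7.718 Ω.
Voltage divider with the loaded lower leg: V_out = 3.75 × 7.718/(4.41 + 7.718) = 3.75 × 0.6364 = 2.386 V.

V_out ≈ 2.39 V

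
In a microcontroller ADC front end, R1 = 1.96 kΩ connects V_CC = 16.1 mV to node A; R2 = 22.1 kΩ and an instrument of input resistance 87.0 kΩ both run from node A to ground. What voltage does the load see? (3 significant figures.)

V_out ≈ 14.5 mV

R2 ‖ R_L = (22.1 × 87.0)/(22.1 + 87.0) = 17.62 kΩ.
Now apply the divider: V_out = 16.1 × 0.8999 = 14.49 mV.
(Unloaded it would be 14.8 mV; the load pulls it down.)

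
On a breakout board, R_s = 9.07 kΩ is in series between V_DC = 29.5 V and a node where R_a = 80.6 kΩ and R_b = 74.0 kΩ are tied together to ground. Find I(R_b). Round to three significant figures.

I ≈ 0.323 mA

Combine the parallel branches: R_p = (1/80.6 + 1/74.0)⁻¹ = 38.58 kΩ.
V_A by voltage divider: V_A = 29.5 × 38.58/(9.07 + 38.58) = 23.88 V.
Branch current I = V_A/R_b = 23.88/74.0 = 0.3228 mA.
(Equivalently: I_total = 0.6191 mA, then current-divider fraction G_k/ΣG = 0.5213.)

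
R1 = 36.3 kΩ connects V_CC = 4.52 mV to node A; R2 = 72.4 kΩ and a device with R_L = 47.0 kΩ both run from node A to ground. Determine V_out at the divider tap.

V_out ≈ 1.99 mV

First combine the lower leg with the load: R2 ‖ R_L = 28.50 kΩ.
Now apply the divider: V_out = 4.52 × 0.4398 = 1.988 mV.
(Unloaded it would be 3.01 mV; the load pulls it down.)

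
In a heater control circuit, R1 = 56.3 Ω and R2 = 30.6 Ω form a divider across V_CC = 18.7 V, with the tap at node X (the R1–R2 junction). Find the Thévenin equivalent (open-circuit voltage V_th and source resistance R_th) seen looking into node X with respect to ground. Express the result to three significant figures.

V_th ≈ 6.58 V, R_th ≈ 19.8 Ω

With X open, the divider is unloaded: V_th = 18.7 × 30.6/86.90 = 6.585 V.
Zeroing V_CC shorts the top of R1 to ground, so R_th = R1 ‖ R2 = 19.82 Ω.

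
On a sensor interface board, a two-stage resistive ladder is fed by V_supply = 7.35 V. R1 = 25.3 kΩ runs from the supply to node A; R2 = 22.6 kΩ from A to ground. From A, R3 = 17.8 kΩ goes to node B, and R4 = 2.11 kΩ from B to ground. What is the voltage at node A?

V_A ≈ 2.17 V

Looking into the second stage from A: R3 + R4 = 19.91 kΩ appears in parallel with R2.
Effective lower resistance at A: R2 ‖ 19.91 = 10.58 kΩ.
First divider: V_A = V_supply · 10.58/(25.3 + 10.58) = 2.168 V.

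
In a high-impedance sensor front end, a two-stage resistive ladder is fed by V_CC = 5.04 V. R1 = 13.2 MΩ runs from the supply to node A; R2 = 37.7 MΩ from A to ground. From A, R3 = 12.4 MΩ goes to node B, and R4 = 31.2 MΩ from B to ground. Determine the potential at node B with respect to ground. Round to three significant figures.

V_B ≈ 2.18 V

Looking into the second stage from A: R3 + R4 = 43.60 MΩ appears in parallel with R2.
R2 ‖ (R3+R4) = 20.22 MΩ.
First divider: V_A = V_CC · 20.22/(13.2 + 20.22) = 3.049 V.
Then the unloaded second divider: V_B = V_A × R4/(R3+R4) = 3.049 × 0.7156 = 2.182 V.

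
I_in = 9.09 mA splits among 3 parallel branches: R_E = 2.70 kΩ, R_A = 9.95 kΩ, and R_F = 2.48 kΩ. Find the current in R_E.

I ≈ 3.85 mA

Conductances: ΣG = 1/2.70 + 1/9.95 + 1/2.48 = 0.8741 (1/kΩ).
R_E takes the fraction G_k/ΣG = 0.3704/0.8741 = 0.4237, so I = 9.09 × 0.4237 = 3.852 mA.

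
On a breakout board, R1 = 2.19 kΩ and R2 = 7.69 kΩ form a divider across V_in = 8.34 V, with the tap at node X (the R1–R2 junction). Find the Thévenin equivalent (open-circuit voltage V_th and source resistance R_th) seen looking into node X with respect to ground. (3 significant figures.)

Open-circuit (no load on X): V_th = V_in · R2/(R1 + R2) = 8.34 × 7.69/(2.190 + 7.69) = 6.491 V.
Zeroing V_in shorts the top of R1 to ground, so R_th = R1 ‖ R2 = 1.705 kΩ.

V_th ≈ 6.49 V, R_th ≈ 1.70 kΩ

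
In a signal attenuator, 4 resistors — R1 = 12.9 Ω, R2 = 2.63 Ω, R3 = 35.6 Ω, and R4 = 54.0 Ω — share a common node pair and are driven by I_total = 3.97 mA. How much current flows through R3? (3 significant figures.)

Conductances: ΣG = 1/12.9 + 1/2.63 + 1/35.6 + 1/54.0 = 0.5044 (1/Ω).
Current divider: I(R3) = I_total · G_k/ΣG = 3.97 × (0.02809/0.5044) = 3.97 × 0.05569 = 0.2211 mA.

I ≈ 0.221 mA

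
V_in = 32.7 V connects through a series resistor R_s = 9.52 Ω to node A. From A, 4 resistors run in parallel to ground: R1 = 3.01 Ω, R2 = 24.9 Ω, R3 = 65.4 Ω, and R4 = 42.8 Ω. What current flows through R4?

I ≈ 0.156 A

Combine the parallel branches: R_p = (1/3.01 + 1/24.9 + 1/65.4 + 1/42.8)⁻¹ = 2.433 Ω.
V_A = 32.7 × 2.433/11.95 = 6.656 V.
I(R4) = V_A / R4 = 6.656/42.8 = 0.1555 A.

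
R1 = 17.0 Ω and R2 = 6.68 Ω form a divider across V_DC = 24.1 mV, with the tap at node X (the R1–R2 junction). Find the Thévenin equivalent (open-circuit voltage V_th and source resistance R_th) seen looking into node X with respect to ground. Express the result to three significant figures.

V_th ≈ 6.80 mV, R_th ≈ 4.80 Ω

V_th is the unloaded tap voltage: V_DC · R2/(R1+R2) = 24.1 × 0.2821 = 6.798 mV.
Looking into X with the source shorted: R_th = R1·R2/(R1+R2) = 17.00 × 6.68/23.68 = 4.796 Ω.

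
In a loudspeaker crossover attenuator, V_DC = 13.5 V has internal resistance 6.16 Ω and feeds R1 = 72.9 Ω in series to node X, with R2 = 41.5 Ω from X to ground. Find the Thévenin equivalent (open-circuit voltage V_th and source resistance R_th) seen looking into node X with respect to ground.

V_th ≈ 4.65 V, R_th ≈ 27.2 Ω

R1' = 6.16 + 72.9 = 79.06 Ω (source resistance + R1).
With X open, the divider is unloaded: V_th = 13.5 × 41.5/120.6 = 4.647 V.
Looking into X with the source shorted: R_th = R1'·R2/(R1'+R2) = 79.06 × 41.5/120.6 = 27.21 Ω.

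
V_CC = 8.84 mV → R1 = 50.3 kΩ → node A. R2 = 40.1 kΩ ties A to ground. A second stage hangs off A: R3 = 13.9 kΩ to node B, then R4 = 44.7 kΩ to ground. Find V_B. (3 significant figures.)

V_B ≈ 2.17 mV

The second stage (R3 + R4 = 58.60 kΩ) loads node A in parallel with R2.
R2 ‖ (R3+R4) = 23.81 kΩ.
First divider: V_A = V_CC · 23.81/(50.3 + 23.81) = 2.840 mV.
Stage 2 is unloaded, so V_B = V_A · R4/(R3+R4) = 2.840 × 44.7/58.60 = 2.166 mV.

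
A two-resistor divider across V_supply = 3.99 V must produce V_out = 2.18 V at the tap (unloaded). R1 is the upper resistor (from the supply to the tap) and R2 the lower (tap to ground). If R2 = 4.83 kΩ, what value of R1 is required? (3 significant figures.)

Required fraction k = V_out/V_supply = 0.5464.
R1 = R2·(1/k − 1) = 4.83 × 0.8303 = 4.010 kΩ.

R1 ≈ 4.01 kΩ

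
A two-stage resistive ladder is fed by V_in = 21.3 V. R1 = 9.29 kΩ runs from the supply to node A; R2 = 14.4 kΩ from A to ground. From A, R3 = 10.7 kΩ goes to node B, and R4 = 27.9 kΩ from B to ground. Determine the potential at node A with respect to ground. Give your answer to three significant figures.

Looking into the second stage from A: R3 + R4 = 38.60 kΩ appears in parallel with R2.
R2 ‖ (R3+R4) = 10.49 kΩ.
So V_A = 21.3 × 0.5303 = 11.29 V.

V_A ≈ 11.3 V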